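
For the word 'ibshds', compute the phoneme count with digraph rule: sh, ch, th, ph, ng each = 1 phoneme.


Parsing 'ibshds' greedily, digraphs first:
  'i' -> vowel phoneme (phonemes so far: 1)
  'b' -> consonant phoneme (phonemes so far: 2)
  'sh' -> digraph (1 consonant phoneme) (phonemes so far: 3)
  'd' -> consonant phoneme (phonemes so far: 4)
  's' -> consonant phoneme (phonemes so far: 5)
Total phonemes: 5

5


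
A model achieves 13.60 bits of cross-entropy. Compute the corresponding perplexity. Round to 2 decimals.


Perplexity formula: PP = 2^H
H = 13.60
PP = 2^13.60
Decompose: 2^13.60 = 2^13 * 2^0.60
2^13 = 8192, 2^0.60 ~ 1.5157166
PP ~ 8192 * 1.5157166 = 12416.7503872
Rounded to 2 decimals: 12416.75

12416.75


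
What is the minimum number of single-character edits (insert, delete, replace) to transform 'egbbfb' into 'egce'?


Building DP table for s1='egbbfb' (len 6) and s2='egce' (len 4):
       e  g  c  e
    0  1  2  3  4
  e 1  0  1  2  3
  g 2  1  0  1  2
  b 3  2  1  1  2
  b 4  3  2  2  2
  f 5  4  3  3  3
  b 6  5  4  4  4
Edit distance = dp[6][4] = 4

4


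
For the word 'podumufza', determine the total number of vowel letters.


Scanning each character of 'podumufza':
  Position 1: 'p' -> consonant (running count: 0)
  Position 2: 'o' -> vowel (running count: 1)
  Position 3: 'd' -> consonant (running count: 1)
  Position 4: 'u' -> vowel (running count: 2)
  Position 5: 'm' -> consonant (running count: 2)
  Position 6: 'u' -> vowel (running count: 3)
  Position 7: 'f' -> consonant (running count: 3)
  Position 8: 'z' -> consonant (running count: 3)
  Position 9: 'a' -> vowel (running count: 4)
Total vowels: 4

4


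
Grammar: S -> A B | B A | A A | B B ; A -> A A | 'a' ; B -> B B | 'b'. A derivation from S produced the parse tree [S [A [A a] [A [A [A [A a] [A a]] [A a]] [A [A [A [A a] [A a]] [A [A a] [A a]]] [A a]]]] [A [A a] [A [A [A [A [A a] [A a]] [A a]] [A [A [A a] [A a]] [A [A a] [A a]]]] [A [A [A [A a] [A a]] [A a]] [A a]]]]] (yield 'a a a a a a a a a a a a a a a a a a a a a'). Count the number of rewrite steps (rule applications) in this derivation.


Every bracketed nonterminal node [X ...] in the tree is produced by exactly one rule application.
Reading the tree off as a leftmost derivation:
  Step 1: S  =>  A A   (applied S -> A A)
  Step 2: A A  =>  A A A   (applied A -> A A)
  Step 3: A A A  =>  a A A   (applied A -> a)
  Step 4: a A A  =>  a A A A   (applied A -> A A)
  Step 5: a A A A  =>  a A A A A   (applied A -> A A)
  Step 6: a A A A A  =>  a A A A A A   (applied A -> A A)
  Step 7: a A A A A A  =>  a a A A A A   (applied A -> a)
  Step 8: a a A A A A  =>  a a a A A A   (applied A -> a)
  Step 9: a a a A A A  =>  a a a a A A   (applied A -> a)
  Step 10: a a a a A A  =>  a a a a A A A   (applied A -> A A)
  Step 11: a a a a A A A  =>  a a a a A A A A   (applied A -> A A)
  Step 12: a a a a A A A A  =>  a a a a A A A A A   (applied A -> A A)
  Step 13: a a a a A A A A A  =>  a a a a a A A A A   (applied A -> a)
  Step 14: a a a a a A A A A  =>  a a a a a a A A A   (applied A -> a)
  Step 15: a a a a a a A A A  =>  a a a a a a A A A A   (applied A -> A A)
  Step 16: a a a a a a A A A A  =>  a a a a a a a A A A   (applied A -> a)
  Step 17: a a a a a a a A A A  =>  a a a a a a a a A A   (applied A -> a)
  Step 18: a a a a a a a a A A  =>  a a a a a a a a a A   (applied A -> a)
  Step 19: a a a a a a a a a A  =>  a a a a a a a a a A A   (applied A -> A A)
  Step 20: a a a a a a a a a A A  =>  a a a a a a a a a a A   (applied A -> a)
  Step 21: a a a a a a a a a a A  =>  a a a a a a a a a a A A   (applied A -> A A)
  Step 22: a a a a a a a a a a A A  =>  a a a a a a a a a a A A A   (applied A -> A A)
  Step 23: a a a a a a a a a a A A A  =>  a a a a a a a a a a A A A A   (applied A -> A A)
  Step 24: a a a a a a a a a a A A A A  =>  a a a a a a a a a a A A A A A   (applied A -> A A)
  Step 25: a a a a a a a a a a A A A A A  =>  a a a a a a a a a a a A A A A   (applied A -> a)
  Step 26: a a a a a a a a a a a A A A A  =>  a a a a a a a a a a a a A A A   (applied A -> a)
  Step 27: a a a a a a a a a a a a A A A  =>  a a a a a a a a a a a a a A A   (applied A -> a)
  Step 28: a a a a a a a a a a a a a A A  =>  a a a a a a a a a a a a a A A A   (applied A -> A A)
  Step 29: a a a a a a a a a a a a a A A A  =>  a a a a a a a a a a a a a A A A A   (applied A -> A A)
  Step 30: a a a a a a a a a a a a a A A A A  =>  a a a a a a a a a a a a a a A A A   (applied A -> a)
  Step 31: a a a a a a a a a a a a a a A A A  =>  a a a a a a a a a a a a a a a A A   (applied A -> a)
  Step 32: a a a a a a a a a a a a a a a A A  =>  a a a a a a a a a a a a a a a A A A   (applied A -> A A)
  Step 33: a a a a a a a a a a a a a a a A A A  =>  a a a a a a a a a a a a a a a a A A   (applied A -> a)
  Step 34: a a a a a a a a a a a a a a a a A A  =>  a a a a a a a a a a a a a a a a a A   (applied A -> a)
  Step 35: a a a a a a a a a a a a a a a a a A  =>  a a a a a a a a a a a a a a a a a A A   (applied A -> A A)
  Step 36: a a a a a a a a a a a a a a a a a A A  =>  a a a a a a a a a a a a a a a a a A A A   (applied A -> A A)
  Step 37: a a a a a a a a a a a a a a a a a A A A  =>  a a a a a a a a a a a a a a a a a A A A A   (applied A -> A A)
  Step 38: a a a a a a a a a a a a a a a a a A A A A  =>  a a a a a a a a a a a a a a a a a a A A A   (applied A -> a)
  Step 39: a a a a a a a a a a a a a a a a a a A A A  =>  a a a a a a a a a a a a a a a a a a a A A   (applied A -> a)
  Step 40: a a a a a a a a a a a a a a a a a a a A A  =>  a a a a a a a a a a a a a a a a a a a a A   (applied A -> a)
  Step 41: a a a a a a a a a a a a a a a a a a a a A  =>  a a a a a a a a a a a a a a a a a a a a a   (applied A -> a)
Final yield: a a a a a a a a a a a a a a a a a a a a a
Total rewrite steps: 41

41


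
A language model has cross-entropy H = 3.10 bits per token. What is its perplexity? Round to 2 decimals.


Perplexity formula: PP = 2^H
H = 3.10
PP = 2^3.10
Decompose: 2^3.10 = 2^3 * 2^0.10
2^3 = 8, 2^0.10 ~ 1.0717735
PP ~ 8 * 1.0717735 = 8.5741880
Rounded to 2 decimals: 8.57

8.57


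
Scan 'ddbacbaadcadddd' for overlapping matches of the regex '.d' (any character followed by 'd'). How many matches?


Pattern: .d means any character followed by 'd'.
Scanning 'ddbacbaadcadddd' position-by-position:
  Pos 0: window 'dd' -> MATCH
  Pos 1: window 'db' -> no
  Pos 2: window 'ba' -> no
  Pos 3: window 'ac' -> no
  Pos 4: window 'cb' -> no
  Pos 5: window 'ba' -> no
  Pos 6: window 'aa' -> no
  Pos 7: window 'ad' -> MATCH
  Pos 8: window 'dc' -> no
  Pos 9: window 'ca' -> no
  Pos 10: window 'ad' -> MATCH
  Pos 11: window 'dd' -> MATCH
  Pos 12: window 'dd' -> MATCH
  Pos 13: window 'dd' -> MATCH
  Pos 14: window 'd' -> no
Total matches: 6

6


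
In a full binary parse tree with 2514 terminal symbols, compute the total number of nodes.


Leaf nodes (terminals): 2514
Internal nodes = n - 1 = 2514 - 1 = 2513
Total = leaves + internal = 2514 + 2513 = 5027

5027


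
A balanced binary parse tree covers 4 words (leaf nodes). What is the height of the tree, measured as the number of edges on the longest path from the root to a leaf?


In a balanced binary tree with n leaves the deepest leaf is ceil(log2(n)) edges below the root.
log2(4) = 2.0000
ceil(2.0000) = 2
height (edges) = 2

2


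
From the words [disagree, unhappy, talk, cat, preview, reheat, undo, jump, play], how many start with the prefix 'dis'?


Checking each word for prefix 'dis':
  'disagree' -> YES, starts with 'dis' (count: 1)
  'unhappy' -> no (count: 1)
  'talk' -> no (count: 1)
  'cat' -> no (count: 1)
  'preview' -> no (count: 1)
  'reheat' -> no (count: 1)
  'undo' -> no (count: 1)
  'jump' -> no (count: 1)
  'play' -> no (count: 1)
Total with prefix 'dis': 1

1


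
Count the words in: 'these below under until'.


Counting words by splitting on spaces:
  Word 1: 'these'
  Word 2: 'below'
  Word 3: 'under'
  Word 4: 'until'
Total words: 4

4


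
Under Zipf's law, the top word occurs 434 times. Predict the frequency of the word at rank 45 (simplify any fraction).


Zipf's law: freq(rank) = f1 / rank
f1 = 434, rank = 45
freq = 434 / 45
GCD(434, 45) = 1
Simplified: 434/45

434/45


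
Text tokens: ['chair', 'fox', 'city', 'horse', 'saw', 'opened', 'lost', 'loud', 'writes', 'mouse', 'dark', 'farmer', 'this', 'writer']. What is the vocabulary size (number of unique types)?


Listing all tokens and tracking unique types:
  Token 1: 'chair' -> NEW (unique so far: 1)
  Token 2: 'fox' -> NEW (unique so far: 2)
  Token 3: 'city' -> NEW (unique so far: 3)
  Token 4: 'horse' -> NEW (unique so far: 4)
  Token 5: 'saw' -> NEW (unique so far: 5)
  Token 6: 'opened' -> NEW (unique so far: 6)
  Token 7: 'lost' -> NEW (unique so far: 7)
  Token 8: 'loud' -> NEW (unique so far: 8)
  Token 9: 'writes' -> NEW (unique so far: 9)
  Token 10: 'mouse' -> NEW (unique so far: 10)
  Token 11: 'dark' -> NEW (unique so far: 11)
  Token 12: 'farmer' -> NEW (unique so far: 12)
  Token 13: 'this' -> NEW (unique so far: 13)
  Token 14: 'writer' -> NEW (unique so far: 14)
Unique types: ('chair', 'city', 'dark', 'farmer', 'fox', 'horse', 'lost', 'loud', 'mouse', 'opened', 'saw', 'this', 'writer', 'writes')
Vocabulary size: 14

14


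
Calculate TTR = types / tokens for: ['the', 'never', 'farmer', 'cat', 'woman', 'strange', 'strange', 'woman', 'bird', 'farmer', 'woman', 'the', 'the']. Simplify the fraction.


Tokens: 13
Unique types: ('bird', 'cat', 'farmer', 'never', 'strange', 'the', 'woman') = 7
TTR = 7/13
Already in lowest terms.

7/13


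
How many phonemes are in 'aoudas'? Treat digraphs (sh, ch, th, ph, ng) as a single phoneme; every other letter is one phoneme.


Parsing 'aoudas' greedily, digraphs first:
  'a' -> vowel phoneme (phonemes so far: 1)
  'o' -> vowel phoneme (phonemes so far: 2)
  'u' -> vowel phoneme (phonemes so far: 3)
  'd' -> consonant phoneme (phonemes so far: 4)
  'a' -> vowel phoneme (phonemes so far: 5)
  's' -> consonant phoneme (phonemes so far: 6)
Total phonemes: 6

6


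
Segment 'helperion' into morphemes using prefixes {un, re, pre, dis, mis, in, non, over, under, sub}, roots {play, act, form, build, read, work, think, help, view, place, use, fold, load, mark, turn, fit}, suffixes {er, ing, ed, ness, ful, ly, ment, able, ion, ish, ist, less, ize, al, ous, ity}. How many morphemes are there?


Segmenting 'helperion' against the inventory:
  'help' -> root (morpheme 1)
  'er' -> suffix (morpheme 2)
  'ion' -> suffix (morpheme 3)
Total morphemes: 3

3


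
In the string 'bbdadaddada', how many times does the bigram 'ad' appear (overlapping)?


Scanning 'bbdadaddada' for bigram 'ad':
  Position 0: 'bb' -> no
  Position 1: 'bd' -> no
  Position 2: 'da' -> no
  Position 3: 'ad' -> MATCH
  Position 4: 'da' -> no
  Position 5: 'ad' -> MATCH
  Position 6: 'dd' -> no
  Position 7: 'da' -> no
  Position 8: 'ad' -> MATCH
  Position 9: 'da' -> no
Total matches: 3

3


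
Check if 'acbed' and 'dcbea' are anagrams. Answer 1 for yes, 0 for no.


Sort characters of 'acbed': 'abcde'
Sort characters of 'dcbea': 'abcde'
Sorted forms match -> they ARE anagrams
Result: 1

1


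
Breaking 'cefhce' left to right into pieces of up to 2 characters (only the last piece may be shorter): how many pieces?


'cefhce' has 6 characters.
Chunking with max size 2:
  Chunk 1: 'ce' (positions 0-1)
  Chunk 2: 'fh' (positions 2-3)
  Chunk 3: 'ce' (positions 4-5)
Total chunks: ceil(6 / 2) = 3

3


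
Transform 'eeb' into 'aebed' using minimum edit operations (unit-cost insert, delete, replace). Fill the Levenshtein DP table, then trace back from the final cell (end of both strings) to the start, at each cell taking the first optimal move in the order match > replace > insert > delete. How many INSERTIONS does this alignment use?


Edit distance = 3. Backtracking from cell (3, 5) with preference match > replace > insert > delete,
then listing the resulting alignment 'eeb' -> 'aebed' left to right:
  Step 1: insert 'a' [insertion #1]
  Step 2: keep 'e'
  Step 3: insert 'b' [insertion #2]
  Step 4: keep 'e'
  Step 5: replace b->d
Total insertions: 2

2


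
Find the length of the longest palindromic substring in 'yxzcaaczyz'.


Scanning 'yxzcaaczyz' for palindromic substrings.
Substring at positions 2-7: 'zcaacz'.
Check: reverse('zcaacz') = 'zcaacz' -> palindrome confirmed.
Neighbouring characters ('x' / 'y') break symmetry, so it cannot extend further.
No longer palindromic substring exists; longest length = 6

6


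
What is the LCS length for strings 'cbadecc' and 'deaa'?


DP table for LCS of 'cbadecc' and 'deaa':
       d  e  a  a
    0  0  0  0  0
  c 0  0  0  0  0
  b 0  0  0  0  0
  a 0  0  0  1  1
  d 0  1  1  1  1
  e 0  1  2  2  2
  c 0  1  2  2  2
  c 0  1  2  2  2
LCS: 'de'
LCS length = 2

2


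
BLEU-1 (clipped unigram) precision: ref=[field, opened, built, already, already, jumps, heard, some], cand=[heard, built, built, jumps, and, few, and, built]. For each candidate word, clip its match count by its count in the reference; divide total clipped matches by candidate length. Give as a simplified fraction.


Reference word counts: {'already': 2, 'built': 1, 'field': 1, 'heard': 1, 'jumps': 1, 'opened': 1, 'some': 1}
Checking each candidate word (with clipping):
  'heard' -> in reference (ref count 1, used 1/1) -> match (matches: 1)
  'built' -> in reference (ref count 1, used 1/1) -> match (matches: 2)
  'built' -> ref count 1 already used up (1/1) -> clipped, no match (matches: 2)
  'jumps' -> in reference (ref count 1, used 1/1) -> match (matches: 3)
  'and' -> not in reference -> no match (matches: 3)
  'few' -> not in reference -> no match (matches: 3)
  'and' -> not in reference -> no match (matches: 3)
  'built' -> ref count 1 already used up (1/1) -> clipped, no match (matches: 3)
Clipped matches: 3, Candidate length: 8
Precision = 3/8

3/8


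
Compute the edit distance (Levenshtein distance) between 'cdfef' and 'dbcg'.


Building DP table for s1='cdfef' (len 5) and s2='dbcg' (len 4):
       d  b  c  g
    0  1  2  3  4
  c 1  1  2  2  3
  d 2  1  2  3  3
  f 3  2  2  3  4
  e 4  3  3  3  4
  f 5  4  4  4  4
Edit distance = dp[5][4] = 4

4


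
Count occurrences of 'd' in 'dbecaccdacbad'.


Scanning 'dbecaccdacbad' for 'd':
  Position 0: 'd' -> MATCH (count: 1)
  Position 7: 'd' -> MATCH (count: 2)
  Position 12: 'd' -> MATCH (count: 3)
Total occurrences of 'd': 3

3


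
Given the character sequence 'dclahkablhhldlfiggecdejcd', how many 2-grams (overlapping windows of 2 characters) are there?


String 'dclahkablhhldlfiggecdejcd' has length L = 25.
Number of overlapping n-grams = L - n + 1
Substituting: 25 - 2 + 1 = 24

24


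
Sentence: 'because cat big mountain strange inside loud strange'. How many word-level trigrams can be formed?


Word trigrams from [8] words:
  Trigram 1: (because cat big)
  Trigram 2: (cat big mountain)
  Trigram 3: (big mountain strange)
  Trigram 4: (mountain strange inside)
  Trigram 5: (strange inside loud)
  Trigram 6: (inside loud strange)
Total word trigrams: 8 - 2 = 6

6


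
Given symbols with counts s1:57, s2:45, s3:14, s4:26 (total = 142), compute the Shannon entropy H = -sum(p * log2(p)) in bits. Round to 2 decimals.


Computing entropy H = -sum(p_i * log2(p_i)):
  s1: p = 57/142 = 0.4014, -p*log2(p) = 0.5286
  s2: p = 45/142 = 0.3169, -p*log2(p) = 0.5254
  s3: p = 14/142 = 0.0986, -p*log2(p) = 0.3295
  s4: p = 26/142 = 0.1831, -p*log2(p) = 0.4485
H = sum of terms = 1.8320
Rounded to 2 decimals: 1.83

1.83


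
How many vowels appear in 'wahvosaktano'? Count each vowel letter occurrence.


Scanning each character of 'wahvosaktano':
  Position 1: 'w' -> consonant (running count: 0)
  Position 2: 'a' -> vowel (running count: 1)
  Position 3: 'h' -> consonant (running count: 1)
  Position 4: 'v' -> consonant (running count: 1)
  Position 5: 'o' -> vowel (running count: 2)
  Position 6: 's' -> consonant (running count: 2)
  Position 7: 'a' -> vowel (running count: 3)
  Position 8: 'k' -> consonant (running count: 3)
  Position 9: 't' -> consonant (running count: 3)
  Position 10: 'a' -> vowel (running count: 4)
  Position 11: 'n' -> consonant (running count: 4)
  Position 12: 'o' -> vowel (running count: 5)
Total vowels: 5

5


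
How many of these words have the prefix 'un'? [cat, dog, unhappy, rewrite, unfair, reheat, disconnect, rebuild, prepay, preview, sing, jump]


Checking each word for prefix 'un':
  'cat' -> no (count: 0)
  'dog' -> no (count: 0)
  'unhappy' -> YES, starts with 'un' (count: 1)
  'rewrite' -> no (count: 1)
  'unfair' -> YES, starts with 'un' (count: 2)
  'reheat' -> no (count: 2)
  'disconnect' -> no (count: 2)
  'rebuild' -> no (count: 2)
  'prepay' -> no (count: 2)
  'preview' -> no (count: 2)
  'sing' -> no (count: 2)
  'jump' -> no (count: 2)
Total with prefix 'un': 2

2


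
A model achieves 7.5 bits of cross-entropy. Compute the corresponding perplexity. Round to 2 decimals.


Perplexity formula: PP = 2^H
H = 7.5
PP = 2^7.5
Decompose: 2^7.5 = 2^7 * 2^0.5 = 2^7 * sqrt(2)
2^7 = 128, sqrt(2) ~ 1.4142136
PP ~ 128 * 1.4142136 = 181.0193408
Rounded to 2 decimals: 181.02

181.02


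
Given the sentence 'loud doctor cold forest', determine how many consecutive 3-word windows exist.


Word trigrams from [4] words:
  Trigram 1: (loud doctor cold)
  Trigram 2: (doctor cold forest)
Total word trigrams: 4 - 2 = 2

2


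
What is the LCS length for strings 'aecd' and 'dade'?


DP table for LCS of 'aecd' and 'dade':
       d  a  d  e
    0  0  0  0  0
  a 0  0  1  1  1
  e 0  0  1  1  2
  c 0  0  1  1  2
  d 0  1  1  2  2
LCS: 'ae'
LCS length = 2

2


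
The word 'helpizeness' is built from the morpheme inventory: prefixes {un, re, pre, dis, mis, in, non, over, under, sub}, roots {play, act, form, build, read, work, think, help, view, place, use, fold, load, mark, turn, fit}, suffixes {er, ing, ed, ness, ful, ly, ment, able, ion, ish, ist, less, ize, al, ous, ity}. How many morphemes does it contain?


Segmenting 'helpizeness' against the inventory:
  'help' -> root (morpheme 1)
  'ize' -> suffix (morpheme 2)
  'ness' -> suffix (morpheme 3)
Total morphemes: 3

3


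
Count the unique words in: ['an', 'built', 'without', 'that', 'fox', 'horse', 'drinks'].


Listing all tokens and tracking unique types:
  Token 1: 'an' -> NEW (unique so far: 1)
  Token 2: 'built' -> NEW (unique so far: 2)
  Token 3: 'without' -> NEW (unique so far: 3)
  Token 4: 'that' -> NEW (unique so far: 4)
  Token 5: 'fox' -> NEW (unique so far: 5)
  Token 6: 'horse' -> NEW (unique so far: 6)
  Token 7: 'drinks' -> NEW (unique so far: 7)
Unique types: ('an', 'built', 'drinks', 'fox', 'horse', 'that', 'without')
Vocabulary size: 7

7


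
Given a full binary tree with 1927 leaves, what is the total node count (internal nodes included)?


Leaf nodes (terminals): 1927
Internal nodes = n - 1 = 1927 - 1 = 1926
Total = leaves + internal = 1927 + 1926 = 3853

3853


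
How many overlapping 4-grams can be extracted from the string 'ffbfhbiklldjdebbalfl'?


String 'ffbfhbiklldjdebbalfl' has length L = 20.
Number of overlapping n-grams = L - n + 1
Substituting: 20 - 4 + 1 = 17

17


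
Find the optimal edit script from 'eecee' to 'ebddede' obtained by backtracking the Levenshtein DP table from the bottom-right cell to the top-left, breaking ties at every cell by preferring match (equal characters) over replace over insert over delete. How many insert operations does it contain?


Edit distance = 4. Backtracking from cell (5, 7) with preference match > replace > insert > delete,
then listing the resulting alignment 'eecee' -> 'ebddede' left to right:
  Step 1: keep 'e'
  Step 2: insert 'b' [insertion #1]
  Step 3: replace e->d
  Step 4: replace c->d
  Step 5: keep 'e'
  Step 6: insert 'd' [insertion #2]
  Step 7: keep 'e'
Total insertions: 2

2


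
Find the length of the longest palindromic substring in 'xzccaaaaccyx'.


Scanning 'xzccaaaaccyx' for palindromic substrings.
Substring at positions 2-9: 'ccaaaacc'.
Check: reverse('ccaaaacc') = 'ccaaaacc' -> palindrome confirmed.
Neighbouring characters ('z' / 'y') break symmetry, so it cannot extend further.
No longer palindromic substring exists; longest length = 8

8


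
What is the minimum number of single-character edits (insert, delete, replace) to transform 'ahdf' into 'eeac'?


Building DP table for s1='ahdf' (len 4) and s2='eeac' (len 4):
       e  e  a  c
    0  1  2  3  4
  a 1  1  2  2  3
  h 2  2  2  3  3
  d 3  3  3  3  4
  f 4  4  4  4  4
Edit distance = dp[4][4] = 4

4


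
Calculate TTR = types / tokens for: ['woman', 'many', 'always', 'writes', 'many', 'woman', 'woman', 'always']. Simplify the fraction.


Tokens: 8
Unique types: ('always', 'many', 'woman', 'writes') = 4
TTR = 4/8
Simplify: divide both by 4 -> 1/2
TTR = 1/2

1/2


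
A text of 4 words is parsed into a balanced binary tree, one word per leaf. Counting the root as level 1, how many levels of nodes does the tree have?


In a balanced binary tree with n leaves the deepest leaf is ceil(log2(n)) edges below the root,
so counting node levels inclusive of root and leaves gives ceil(log2(n)) + 1 levels.
log2(4) = 2.0000
ceil(2.0000) = 2
levels = 2 + 1 = 3

3


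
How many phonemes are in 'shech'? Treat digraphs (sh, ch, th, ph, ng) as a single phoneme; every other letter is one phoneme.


Parsing 'shech' greedily, digraphs first:
  'sh' -> digraph (1 consonant phoneme) (phonemes so far: 1)
  'e' -> vowel phoneme (phonemes so far: 2)
  'ch' -> digraph (1 consonant phoneme) (phonemes so far: 3)
Total phonemes: 3

3


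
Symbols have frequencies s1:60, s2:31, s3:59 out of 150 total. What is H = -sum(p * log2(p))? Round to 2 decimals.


Computing entropy H = -sum(p_i * log2(p_i)):
  s1: p = 60/150 = 0.4000, -p*log2(p) = 0.5288
  s2: p = 31/150 = 0.2067, -p*log2(p) = 0.4701
  s3: p = 59/150 = 0.3933, -p*log2(p) = 0.5295
H = sum of terms = 1.5284
Rounded to 2 decimals: 1.53

1.53


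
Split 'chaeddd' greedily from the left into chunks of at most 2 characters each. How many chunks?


'chaeddd' has 7 characters.
Chunking with max size 2:
  Chunk 1: 'ch' (positions 0-1)
  Chunk 2: 'ae' (positions 2-3)
  Chunk 3: 'dd' (positions 4-5)
  Chunk 4: 'd' (positions 6-6)
Total chunks: ceil(7 / 2) = 4

4


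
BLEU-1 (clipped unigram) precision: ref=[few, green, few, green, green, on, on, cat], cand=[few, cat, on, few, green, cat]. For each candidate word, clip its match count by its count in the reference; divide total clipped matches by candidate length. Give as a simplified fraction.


Reference word counts: {'cat': 1, 'few': 2, 'green': 3, 'on': 2}
Checking each candidate word (with clipping):
  'few' -> in reference (ref count 2, used 1/2) -> match (matches: 1)
  'cat' -> in reference (ref count 1, used 1/1) -> match (matches: 2)
  'on' -> in reference (ref count 2, used 1/2) -> match (matches: 3)
  'few' -> in reference (ref count 2, used 2/2) -> match (matches: 4)
  'green' -> in reference (ref count 3, used 1/3) -> match (matches: 5)
  'cat' -> ref count 1 already used up (1/1) -> clipped, no match (matches: 5)
Clipped matches: 5, Candidate length: 6
Precision = 5/6

5/6


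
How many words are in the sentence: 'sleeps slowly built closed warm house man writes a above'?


Counting words by splitting on spaces:
  Word 1: 'sleeps'
  Word 2: 'slowly'
  Word 3: 'built'
  Word 4: 'closed'
  Word 5: 'warm'
  Word 6: 'house'
  Word 7: 'man'
  Word 8: 'writes'
  Word 9: 'a'
  Word 10: 'above'
Total words: 10

10


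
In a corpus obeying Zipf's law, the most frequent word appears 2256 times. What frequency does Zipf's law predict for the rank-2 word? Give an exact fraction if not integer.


Zipf's law: freq(rank) = f1 / rank
f1 = 2256, rank = 2
freq = 2256 / 2
= 1128

1128


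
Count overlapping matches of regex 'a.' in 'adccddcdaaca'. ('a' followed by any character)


Pattern: a. means 'a' followed by any character.
Scanning 'adccddcdaaca' position-by-position:
  Pos 0: window 'ad' -> MATCH
  Pos 1: window 'dc' -> no
  Pos 2: window 'cc' -> no
  Pos 3: window 'cd' -> no
  Pos 4: window 'dd' -> no
  Pos 5: window 'dc' -> no
  Pos 6: window 'cd' -> no
  Pos 7: window 'da' -> no
  Pos 8: window 'aa' -> MATCH
  Pos 9: window 'ac' -> MATCH
  Pos 10: window 'ca' -> no
  Pos 11: window 'a' -> no
Total matches: 3

3


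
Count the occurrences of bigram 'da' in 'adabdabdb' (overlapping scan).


Scanning 'adabdabdb' for bigram 'da':
  Position 0: 'ad' -> no
  Position 1: 'da' -> MATCH
  Position 2: 'ab' -> no
  Position 3: 'bd' -> no
  Position 4: 'da' -> MATCH
  Position 5: 'ab' -> no
  Position 6: 'bd' -> no
  Position 7: 'db' -> no
Total matches: 2

2


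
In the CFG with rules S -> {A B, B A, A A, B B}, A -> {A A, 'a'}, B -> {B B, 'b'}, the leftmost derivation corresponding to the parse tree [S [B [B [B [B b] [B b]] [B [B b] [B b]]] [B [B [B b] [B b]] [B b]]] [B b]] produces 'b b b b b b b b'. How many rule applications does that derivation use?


Every bracketed nonterminal node [X ...] in the tree is produced by exactly one rule application.
Reading the tree off as a leftmost derivation:
  Step 1: S  =>  B B   (applied S -> B B)
  Step 2: B B  =>  B B B   (applied B -> B B)
  Step 3: B B B  =>  B B B B   (applied B -> B B)
  Step 4: B B B B  =>  B B B B B   (applied B -> B B)
  Step 5: B B B B B  =>  b B B B B   (applied B -> b)
  Step 6: b B B B B  =>  b b B B B   (applied B -> b)
  Step 7: b b B B B  =>  b b B B B B   (applied B -> B B)
  Step 8: b b B B B B  =>  b b b B B B   (applied B -> b)
  Step 9: b b b B B B  =>  b b b b B B   (applied B -> b)
  Step 10: b b b b B B  =>  b b b b B B B   (applied B -> B B)
  Step 11: b b b b B B B  =>  b b b b B B B B   (applied B -> B B)
  Step 12: b b b b B B B B  =>  b b b b b B B B   (applied B -> b)
  Step 13: b b b b b B B B  =>  b b b b b b B B   (applied B -> b)
  Step 14: b b b b b b B B  =>  b b b b b b b B   (applied B -> b)
  Step 15: b b b b b b b B  =>  b b b b b b b b   (applied B -> b)
Final yield: b b b b b b b b
Total rewrite steps: 15

15


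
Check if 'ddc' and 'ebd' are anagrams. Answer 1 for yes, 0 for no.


Sort characters of 'ddc': 'cdd'
Sort characters of 'ebd': 'bde'
Sorted forms differ -> they are NOT anagrams
Result: 0

0


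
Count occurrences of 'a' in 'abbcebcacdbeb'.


Scanning 'abbcebcacdbeb' for 'a':
  Position 0: 'a' -> MATCH (count: 1)
  Position 7: 'a' -> MATCH (count: 2)
Total occurrences of 'a': 2

2


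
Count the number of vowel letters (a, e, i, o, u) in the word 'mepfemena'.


Scanning each character of 'mepfemena':
  Position 1: 'm' -> consonant (running count: 0)
  Position 2: 'e' -> vowel (running count: 1)
  Position 3: 'p' -> consonant (running count: 1)
  Position 4: 'f' -> consonant (running count: 1)
  Position 5: 'e' -> vowel (running count: 2)
  Position 6: 'm' -> consonant (running count: 2)
  Position 7: 'e' -> vowel (running count: 3)
  Position 8: 'n' -> consonant (running count: 3)
  Position 9: 'a' -> vowel (running count: 4)
Total vowels: 4

4


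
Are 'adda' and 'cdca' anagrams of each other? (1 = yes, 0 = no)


Sort characters of 'adda': 'aadd'
Sort characters of 'cdca': 'accd'
Sorted forms differ -> they are NOT anagrams
Result: 0

0


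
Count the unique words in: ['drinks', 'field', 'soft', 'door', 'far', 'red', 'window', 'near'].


Listing all tokens and tracking unique types:
  Token 1: 'drinks' -> NEW (unique so far: 1)
  Token 2: 'field' -> NEW (unique so far: 2)
  Token 3: 'soft' -> NEW (unique so far: 3)
  Token 4: 'door' -> NEW (unique so far: 4)
  Token 5: 'far' -> NEW (unique so far: 5)
  Token 6: 'red' -> NEW (unique so far: 6)
  Token 7: 'window' -> NEW (unique so far: 7)
  Token 8: 'near' -> NEW (unique so far: 8)
Unique types: ('door', 'drinks', 'far', 'field', 'near', 'red', 'soft', 'window')
Vocabulary size: 8

8


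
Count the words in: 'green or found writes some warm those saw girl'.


Counting words by splitting on spaces:
  Word 1: 'green'
  Word 2: 'or'
  Word 3: 'found'
  Word 4: 'writes'
  Word 5: 'some'
  Word 6: 'warm'
  Word 7: 'those'
  Word 8: 'saw'
  Word 9: 'girl'
Total words: 9

9


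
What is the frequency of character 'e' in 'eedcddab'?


Scanning 'eedcddab' for 'e':
  Position 0: 'e' -> MATCH (count: 1)
  Position 1: 'e' -> MATCH (count: 2)
Total occurrences of 'e': 2

2


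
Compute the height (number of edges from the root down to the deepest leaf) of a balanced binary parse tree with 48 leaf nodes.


In a balanced binary tree with n leaves the deepest leaf is ceil(log2(n)) edges below the root.
log2(48) = 5.5850
ceil(5.5850) = 6
height (edges) = 6

6


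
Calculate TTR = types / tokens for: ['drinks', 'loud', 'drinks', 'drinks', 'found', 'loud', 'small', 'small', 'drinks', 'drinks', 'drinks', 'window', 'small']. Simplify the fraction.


Tokens: 13
Unique types: ('drinks', 'found', 'loud', 'small', 'window') = 5
TTR = 5/13
Already in lowest terms.

5/13


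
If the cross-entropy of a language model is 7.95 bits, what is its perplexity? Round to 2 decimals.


Perplexity formula: PP = 2^H
H = 7.95
PP = 2^7.95
Decompose: 2^7.95 = 2^7 * 2^0.95
2^7 = 128, 2^0.95 ~ 1.9318727
PP ~ 128 * 1.9318727 = 247.2797056
Rounded to 2 decimals: 247.28

247.28


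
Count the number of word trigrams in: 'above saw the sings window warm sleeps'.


Word trigrams from [7] words:
  Trigram 1: (above saw the)
  Trigram 2: (saw the sings)
  Trigram 3: (the sings window)
  Trigram 4: (sings window warm)
  Trigram 5: (window warm sleeps)
Total word trigrams: 7 - 2 = 5

5


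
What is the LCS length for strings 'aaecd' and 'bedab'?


DP table for LCS of 'aaecd' and 'bedab':
       b  e  d  a  b
    0  0  0  0  0  0
  a 0  0  0  0  1  1
  a 0  0  0  0  1  1
  e 0  0  1  1  1  1
  c 0  0  1  1  1  1
  d 0  0  1  2  2  2
LCS: 'ed'
LCS length = 2

2


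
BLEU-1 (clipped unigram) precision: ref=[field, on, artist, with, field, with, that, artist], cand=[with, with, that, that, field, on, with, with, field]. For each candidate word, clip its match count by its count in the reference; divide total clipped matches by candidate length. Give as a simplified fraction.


Reference word counts: {'artist': 2, 'field': 2, 'on': 1, 'that': 1, 'with': 2}
Checking each candidate word (with clipping):
  'with' -> in reference (ref count 2, used 1/2) -> match (matches: 1)
  'with' -> in reference (ref count 2, used 2/2) -> match (matches: 2)
  'that' -> in reference (ref count 1, used 1/1) -> match (matches: 3)
  'that' -> ref count 1 already used up (1/1) -> clipped, no match (matches: 3)
  'field' -> in reference (ref count 2, used 1/2) -> match (matches: 4)
  'on' -> in reference (ref count 1, used 1/1) -> match (matches: 5)
  'with' -> ref count 2 already used up (2/2) -> clipped, no match (matches: 5)
  'with' -> ref count 2 already used up (2/2) -> clipped, no match (matches: 5)
  'field' -> in reference (ref count 2, used 2/2) -> match (matches: 6)
Clipped matches: 6, Candidate length: 9
Precision = 6/9 = 2/3

2/3


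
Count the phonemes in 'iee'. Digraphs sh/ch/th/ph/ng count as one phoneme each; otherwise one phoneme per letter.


Parsing 'iee' greedily, digraphs first:
  'i' -> vowel phoneme (phonemes so far: 1)
  'e' -> vowel phoneme (phonemes so far: 2)
  'e' -> vowel phoneme (phonemes so far: 3)
Total phonemes: 3

3


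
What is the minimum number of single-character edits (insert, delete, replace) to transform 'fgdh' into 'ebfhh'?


Building DP table for s1='fgdh' (len 4) and s2='ebfhh' (len 5):
       e  b  f  h  h
    0  1  2  3  4  5
  f 1  1  2  2  3  4
  g 2  2  2  3  3  4
  d 3  3  3  3  4  4
  h 4  4  4  4  3  4
Edit distance = dp[4][5] = 4

4


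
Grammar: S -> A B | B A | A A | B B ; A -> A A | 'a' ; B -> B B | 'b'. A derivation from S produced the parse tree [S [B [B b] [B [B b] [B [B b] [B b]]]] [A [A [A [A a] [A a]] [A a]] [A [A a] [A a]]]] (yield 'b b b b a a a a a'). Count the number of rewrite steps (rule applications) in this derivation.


Every bracketed nonterminal node [X ...] in the tree is produced by exactly one rule application.
Reading the tree off as a leftmost derivation:
  Step 1: S  =>  B A   (applied S -> B A)
  Step 2: B A  =>  B B A   (applied B -> B B)
  Step 3: B B A  =>  b B A   (applied B -> b)
  Step 4: b B A  =>  b B B A   (applied B -> B B)
  Step 5: b B B A  =>  b b B A   (applied B -> b)
  Step 6: b b B A  =>  b b B B A   (applied B -> B B)
  Step 7: b b B B A  =>  b b b B A   (applied B -> b)
  Step 8: b b b B A  =>  b b b b A   (applied B -> b)
  Step 9: b b b b A  =>  b b b b A A   (applied A -> A A)
  Step 10: b b b b A A  =>  b b b b A A A   (applied A -> A A)
  Step 11: b b b b A A A  =>  b b b b A A A A   (applied A -> A A)
  Step 12: b b b b A A A A  =>  b b b b a A A A   (applied A -> a)
  Step 13: b b b b a A A A  =>  b b b b a a A A   (applied A -> a)
  Step 14: b b b b a a A A  =>  b b b b a a a A   (applied A -> a)
  Step 15: b b b b a a a A  =>  b b b b a a a A A   (applied A -> A A)
  Step 16: b b b b a a a A A  =>  b b b b a a a a A   (applied A -> a)
  Step 17: b b b b a a a a A  =>  b b b b a a a a a   (applied A -> a)
Final yield: b b b b a a a a a
Total rewrite steps: 17

17


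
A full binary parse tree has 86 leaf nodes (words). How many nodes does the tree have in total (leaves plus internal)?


Leaf nodes (terminals): 86
Internal nodes = n - 1 = 86 - 1 = 85
Total = leaves + internal = 86 + 85 = 171

171


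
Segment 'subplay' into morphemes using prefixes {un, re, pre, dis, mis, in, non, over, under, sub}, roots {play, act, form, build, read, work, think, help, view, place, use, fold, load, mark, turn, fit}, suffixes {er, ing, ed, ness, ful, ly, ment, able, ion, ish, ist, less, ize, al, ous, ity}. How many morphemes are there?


Segmenting 'subplay' against the inventory:
  'sub' -> prefix (morpheme 1)
  'play' -> root (morpheme 2)
Total morphemes: 2

2


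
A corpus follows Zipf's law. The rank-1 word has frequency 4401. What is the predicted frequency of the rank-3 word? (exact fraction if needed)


Zipf's law: freq(rank) = f1 / rank
f1 = 4401, rank = 3
freq = 4401 / 3
= 1467

1467


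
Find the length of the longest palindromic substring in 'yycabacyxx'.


Scanning 'yycabacyxx' for palindromic substrings.
Substring at positions 1-7: 'ycabacy'.
Check: reverse('ycabacy') = 'ycabacy' -> palindrome confirmed.
Neighbouring characters ('y' / 'x') break symmetry, so it cannot extend further.
No longer palindromic substring exists; longest length = 7

7


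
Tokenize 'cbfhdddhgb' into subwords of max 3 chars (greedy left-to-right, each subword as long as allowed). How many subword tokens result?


'cbfhdddhgb' has 10 characters.
Chunking with max size 3:
  Chunk 1: 'cbf' (positions 0-2)
  Chunk 2: 'hdd' (positions 3-5)
  Chunk 3: 'dhg' (positions 6-8)
  Chunk 4: 'b' (positions 9-9)
Total chunks: ceil(10 / 3) = 4

4


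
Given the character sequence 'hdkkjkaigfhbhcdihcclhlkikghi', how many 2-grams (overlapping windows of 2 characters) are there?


String 'hdkkjkaigfhbhcdihcclhlkikghi' has length L = 28.
Number of overlapping n-grams = L - n + 1
Substituting: 28 - 2 + 1 = 27

27


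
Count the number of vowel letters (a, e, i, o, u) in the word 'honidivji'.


Scanning each character of 'honidivji':
  Position 1: 'h' -> consonant (running count: 0)
  Position 2: 'o' -> vowel (running count: 1)
  Position 3: 'n' -> consonant (running count: 1)
  Position 4: 'i' -> vowel (running count: 2)
  Position 5: 'd' -> consonant (running count: 2)
  Position 6: 'i' -> vowel (running count: 3)
  Position 7: 'v' -> consonant (running count: 3)
  Position 8: 'j' -> consonant (running count: 3)
  Position 9: 'i' -> vowel (running count: 4)
Total vowels: 4

4


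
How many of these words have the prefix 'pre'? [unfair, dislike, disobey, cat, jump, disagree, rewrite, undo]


Checking each word for prefix 'pre':
  'unfair' -> no (count: 0)
  'dislike' -> no (count: 0)
  'disobey' -> no (count: 0)
  'cat' -> no (count: 0)
  'jump' -> no (count: 0)
  'disagree' -> no (count: 0)
  'rewrite' -> no (count: 0)
  'undo' -> no (count: 0)
Total with prefix 'pre': 0

0


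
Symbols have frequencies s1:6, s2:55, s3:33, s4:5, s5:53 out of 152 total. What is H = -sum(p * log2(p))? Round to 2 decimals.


Computing entropy H = -sum(p_i * log2(p_i)):
  s1: p = 6/152 = 0.0395, -p*log2(p) = 0.1841
  s2: p = 55/152 = 0.3618, -p*log2(p) = 0.5307
  s3: p = 33/152 = 0.2171, -p*log2(p) = 0.4784
  s4: p = 5/152 = 0.0329, -p*log2(p) = 0.1620
  s5: p = 53/152 = 0.3487, -p*log2(p) = 0.5300
H = sum of terms = 1.8852
Rounded to 2 decimals: 1.89

1.89


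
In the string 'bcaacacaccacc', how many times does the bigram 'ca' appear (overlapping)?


Scanning 'bcaacacaccacc' for bigram 'ca':
  Position 0: 'bc' -> no
  Position 1: 'ca' -> MATCH
  Position 2: 'aa' -> no
  Position 3: 'ac' -> no
  Position 4: 'ca' -> MATCH
  Position 5: 'ac' -> no
  Position 6: 'ca' -> MATCH
  Position 7: 'ac' -> no
  Position 8: 'cc' -> no
  Position 9: 'ca' -> MATCH
  Position 10: 'ac' -> no
  Position 11: 'cc' -> no
Total matches: 4

4


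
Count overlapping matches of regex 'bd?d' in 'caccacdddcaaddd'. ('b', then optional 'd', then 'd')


Pattern: bd?d means 'b', then optional 'd', then 'd'.
Scanning 'caccacdddcaaddd' position-by-position:
  Pos 0: window 'cac' -> no
  Pos 1: window 'acc' -> no
  Pos 2: window 'cca' -> no
  Pos 3: window 'cac' -> no
  Pos 4: window 'acd' -> no
  Pos 5: window 'cdd' -> no
  Pos 6: window 'ddd' -> no
  Pos 7: window 'ddc' -> no
  Pos 8: window 'dca' -> no
  Pos 9: window 'caa' -> no
  Pos 10: window 'aad' -> no
  Pos 11: window 'add' -> no
  Pos 12: window 'ddd' -> no
  Pos 13: window 'dd' -> no
  Pos 14: window 'd' -> no
Total matches: 0

0


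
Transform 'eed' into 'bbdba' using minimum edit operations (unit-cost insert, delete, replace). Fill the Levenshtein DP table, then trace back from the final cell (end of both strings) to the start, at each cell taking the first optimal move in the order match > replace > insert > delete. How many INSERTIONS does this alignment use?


Edit distance = 4. Backtracking from cell (3, 5) with preference match > replace > insert > delete,
then listing the resulting alignment 'eed' -> 'bbdba' left to right:
  Step 1: replace e->b
  Step 2: replace e->b
  Step 3: keep 'd'
  Step 4: insert 'b' [insertion #1]
  Step 5: insert 'a' [insertion #2]
Total insertions: 2

2


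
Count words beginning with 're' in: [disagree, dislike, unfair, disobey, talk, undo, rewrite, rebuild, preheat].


Checking each word for prefix 're':
  'disagree' -> no (count: 0)
  'dislike' -> no (count: 0)
  'unfair' -> no (count: 0)
  'disobey' -> no (count: 0)
  'talk' -> no (count: 0)
  'undo' -> no (count: 0)
  'rewrite' -> YES, starts with 're' (count: 1)
  'rebuild' -> YES, starts with 're' (count: 2)
  'preheat' -> no (count: 2)
Total with prefix 're': 2

2


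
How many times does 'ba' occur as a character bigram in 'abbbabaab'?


Scanning 'abbbabaab' for bigram 'ba':
  Position 0: 'ab' -> no
  Position 1: 'bb' -> no
  Position 2: 'bb' -> no
  Position 3: 'ba' -> MATCH
  Position 4: 'ab' -> no
  Position 5: 'ba' -> MATCH
  Position 6: 'aa' -> no
  Position 7: 'ab' -> no
Total matches: 2

2


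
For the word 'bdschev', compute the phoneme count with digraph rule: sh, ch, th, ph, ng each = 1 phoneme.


Parsing 'bdschev' greedily, digraphs first:
  'b' -> consonant phoneme (phonemes so far: 1)
  'd' -> consonant phoneme (phonemes so far: 2)
  's' -> consonant phoneme (phonemes so far: 3)
  'ch' -> digraph (1 consonant phoneme) (phonemes so far: 4)
  'e' -> vowel phoneme (phonemes so far: 5)
  'v' -> consonant phoneme (phonemes so far: 6)
Total phonemes: 6

6


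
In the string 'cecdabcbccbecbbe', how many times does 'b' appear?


Scanning 'cecdabcbccbecbbe' for 'b':
  Position 5: 'b' -> MATCH (count: 1)
  Position 7: 'b' -> MATCH (count: 2)
  Position 10: 'b' -> MATCH (count: 3)
  Position 13: 'b' -> MATCH (count: 4)
  Position 14: 'b' -> MATCH (count: 5)
Total occurrences of 'b': 5

5


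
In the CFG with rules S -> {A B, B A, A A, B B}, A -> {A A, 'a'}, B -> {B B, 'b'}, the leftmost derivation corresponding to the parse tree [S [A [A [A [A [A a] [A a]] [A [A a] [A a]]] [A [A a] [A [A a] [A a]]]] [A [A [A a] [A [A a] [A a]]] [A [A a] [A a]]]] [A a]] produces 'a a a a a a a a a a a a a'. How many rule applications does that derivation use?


Every bracketed nonterminal node [X ...] in the tree is produced by exactly one rule application.
Reading the tree off as a leftmost derivation:
  Step 1: S  =>  A A   (applied S -> A A)
  Step 2: A A  =>  A A A   (applied A -> A A)
  Step 3: A A A  =>  A A A A   (applied A -> A A)
  Step 4: A A A A  =>  A A A A A   (applied A -> A A)
  Step 5: A A A A A  =>  A A A A A A   (applied A -> A A)
  Step 6: A A A A A A  =>  a A A A A A   (applied A -> a)
  Step 7: a A A A A A  =>  a a A A A A   (applied A -> a)
  Step 8: a a A A A A  =>  a a A A A A A   (applied A -> A A)
  Step 9: a a A A A A A  =>  a a a A A A A   (applied A -> a)
  Step 10: a a a A A A A  =>  a a a a A A A   (applied A -> a)
  Step 11: a a a a A A A  =>  a a a a A A A A   (applied A -> A A)
  Step 12: a a a a A A A A  =>  a a a a a A A A   (applied A -> a)
  Step 13: a a a a a A A A  =>  a a a a a A A A A   (applied A -> A A)
  Step 14: a a a a a A A A A  =>  a a a a a a A A A   (applied A -> a)
  Step 15: a a a a a a A A A  =>  a a a a a a a A A   (applied A -> a)
  Step 16: a a a a a a a A A  =>  a a a a a a a A A A   (applied A -> A A)
  Step 17: a a a a a a a A A A  =>  a a a a a a a A A A A   (applied A -> A A)
  Step 18: a a a a a a a A A A A  =>  a a a a a a a a A A A   (applied A -> a)
  Step 19: a a a a a a a a A A A  =>  a a a a a a a a A A A A   (applied A -> A A)
  Step 20: a a a a a a a a A A A A  =>  a a a a a a a a a A A A   (applied A -> a)
  Step 21: a a a a a a a a a A A A  =>  a a a a a a a a a a A A   (applied A -> a)
  Step 22: a a a a a a a a a a A A  =>  a a a a a a a a a a A A A   (applied A -> A A)
  Step 23: a a a a a a a a a a A A A  =>  a a a a a a a a a a a A A   (applied A -> a)
  Step 24: a a a a a a a a a a a A A  =>  a a a a a a a a a a a a A   (applied A -> a)
  Step 25: a a a a a a a a a a a a A  =>  a a a a a a a a a a a a a   (applied A -> a)
Final yield: a a a a a a a a a a a a a
Total rewrite steps: 25

25
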